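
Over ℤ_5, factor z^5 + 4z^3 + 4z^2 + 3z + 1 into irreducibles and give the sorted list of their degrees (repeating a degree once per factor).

2, 3

Write g(z) = z^5 + 4z^3 + 4z^2 + 3z + 1.
Roots in ℤ_5: g(0) = 1; g(1) = 3; g(2) = 2; g(3) = 2; g(4) = 2.
Complete factorization: g(z) = (z^2 + 3z + 4)·(z^3 + 2z^2 + 4z + 4).
Factor degrees with multiplicity: 2 + 3 = 5.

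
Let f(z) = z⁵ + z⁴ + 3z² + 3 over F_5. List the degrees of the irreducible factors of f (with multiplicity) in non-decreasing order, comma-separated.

5

Roots in F_5: f(0) = 3; f(1) = 3; f(2) = 3; f(3) = 4; f(4) = 1.
Complete factorization: f(z) = (z⁵ + z⁴ + 3z² + 3).
Factor degrees with multiplicity: 5 = 5.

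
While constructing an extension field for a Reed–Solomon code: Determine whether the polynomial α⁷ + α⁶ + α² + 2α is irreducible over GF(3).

No

Write P(α) = α⁷ + α⁶ + α² + 2α.
Check for roots in GF(3): P(0) = 0 → root; P(1) = 2; P(2) = 2.
P(0) = 0, so (α) divides P(α); P is reducible.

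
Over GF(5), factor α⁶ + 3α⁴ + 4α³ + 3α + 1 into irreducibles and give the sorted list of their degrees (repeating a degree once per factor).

1, 2, 3

Write g(α) = α⁶ + 3α⁴ + 4α³ + 3α + 1.
Roots in GF(5): g(0) = 1; g(1) = 2; g(2) = 1; g(3) = 0 → root; g(4) = 3.
Linear factors from roots: (α + 2).
Complete factorization: g(α) = (α + 2)·(α² + 2)·(α³ + 3α² + 4).
Factor degrees with multiplicity: 1 + 2 + 3 = 6.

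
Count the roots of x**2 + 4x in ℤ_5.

2

Write h(x) = x**2 + 4x.
Evaluate at each of the 5 elements of ℤ_5:
h(0) = 0 → root; h(1) = 0 → root; h(2) = 2; h(3) = 1; h(4) = 2.
Roots: {0, 1}.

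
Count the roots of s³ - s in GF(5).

3

Write P(s) = s³ - s.
Evaluate at each of the 5 elements of GF(5):
P(0) = 0 → root; P(1) = 0 → root; P(2) = 1; P(3) = 4; P(4) = 0 → root.
Roots: {0, 1, 4}.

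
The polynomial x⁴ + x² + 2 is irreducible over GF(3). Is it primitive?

No

Write f(x) = x⁴ + x² + 2.
|GF(3^4)^×| = 3^4 − 1 = 80. Prime factorization: 80 = 2^4·5.
f is primitive ⇔ x has order 80 in GF(3)[x]/(f), i.e. x^(80/q) ≠ 1 for each prime q | 80.
x^(40) mod f = 2.
x^(16) mod f = 1
Since x^(16) = 1, the order of x divides 16 < 80; not primitive.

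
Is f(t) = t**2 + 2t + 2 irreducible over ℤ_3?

Yes

Check for roots in ℤ_3: f(0) = 2; f(1) = 2; f(2) = 1.
No roots. A degree-2 polynomial over a field with no linear factor is irreducible.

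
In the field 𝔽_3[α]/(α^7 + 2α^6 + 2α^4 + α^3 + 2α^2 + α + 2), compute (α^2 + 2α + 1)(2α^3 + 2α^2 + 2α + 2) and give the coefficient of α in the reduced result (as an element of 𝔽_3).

Multiply in 𝔽_3[α]: (α^2 + 2α + 1)·(2α^3 + 2α^2 + 2α + 2) = 2α^5 + 2α^3 + 2α^2 + 2.
Reduced: 2α^5 + 2α^3 + 2α^2 + 2.

0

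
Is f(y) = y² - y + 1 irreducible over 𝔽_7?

Check for roots in 𝔽_7: f(0) = 1; f(1) = 1; f(2) = 3; f(3) = 0 → root; f(4) = 6; f(5) = 0 → root; f(6) = 3.
f(3) = 0, so (y − 3) divides f(y); f is reducible.

No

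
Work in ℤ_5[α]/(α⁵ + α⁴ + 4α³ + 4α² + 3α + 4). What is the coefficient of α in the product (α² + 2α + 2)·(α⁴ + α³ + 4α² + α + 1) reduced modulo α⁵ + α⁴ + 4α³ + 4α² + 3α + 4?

4

Multiply in ℤ_5[α]: (α² + 2α + 2)·(α⁴ + α³ + 4α² + α + 1) = α⁶ + 3α⁵ + 3α⁴ + α³ + α² + 4α + 2.
Reduce using α⁵ ≡ 4α⁴ + α³ + α² + 2α + 1 (mod α⁵ + α⁴ + 4α³ + 4α² + 3α + 4).
Reduced: 2α⁴ + 4α³ + 4α + 4.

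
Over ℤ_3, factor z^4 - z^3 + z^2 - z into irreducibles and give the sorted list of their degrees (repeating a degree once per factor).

1, 1, 2

Write h(z) = z^4 - z^3 + z^2 - z.
Roots in ℤ_3: h(0) = 0 → root; h(1) = 0 → root; h(2) = 1.
Linear factors from roots: (z), (z - 1).
Complete factorization: h(z) = (z)·(z - 1)·(z^2 + 1).
Factor degrees with multiplicity: 1 + 1 + 2 = 4.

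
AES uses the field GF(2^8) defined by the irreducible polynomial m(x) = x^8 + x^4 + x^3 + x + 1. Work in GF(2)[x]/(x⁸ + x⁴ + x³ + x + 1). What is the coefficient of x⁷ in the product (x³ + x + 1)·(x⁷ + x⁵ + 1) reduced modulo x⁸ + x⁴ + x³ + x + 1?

1

Multiply in GF(2)[x]: (x³ + x + 1)·(x⁷ + x⁵ + 1) = x¹⁰ + x⁷ + x⁶ + x⁵ + x³ + x + 1.
Reduce using x⁸ ≡ x⁴ + x³ + x + 1 (mod x⁸ + x⁴ + x³ + x + 1).
Reduced: x⁷ + x² + x + 1.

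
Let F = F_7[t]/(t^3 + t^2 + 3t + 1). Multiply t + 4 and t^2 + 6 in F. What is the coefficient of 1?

Multiply in F_7[t]: (t + 4)·(t^2 + 6) = t^3 + 4t^2 + 6t + 3.
Reduce using t^3 ≡ 6t^2 + 4t + 6 (mod t^3 + t^2 + 3t + 1).
Reduced: 3t^2 + 3t + 2.

2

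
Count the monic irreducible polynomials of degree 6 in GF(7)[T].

The number of monic irreducibles of degree 6 over GF(7) is (1/6)·Σ_{d∣6} μ(6/d) 7^d.
Divisors of 6: 1, 2, 3, 6; μ(6/d) for each: 1, -1, -1, 1.
Σ = 7^1 − 7^2 − 7^3 + 7^6 = 117264.
N = 117264/6 = 19544.

19544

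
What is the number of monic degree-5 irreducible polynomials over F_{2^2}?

Gauss's count: N_{4}(5) = (1/5) Σ_{d|5} μ(5/d)·4^d.
Divisors of 5: 1, 5; μ(5/d) for each: -1, 1.
Σ = − 4^1 + 4^5 = 1020.
N = 1020/5 = 204.

204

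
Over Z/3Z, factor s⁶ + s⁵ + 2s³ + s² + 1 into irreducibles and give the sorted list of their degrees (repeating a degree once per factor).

Write g(s) = s⁶ + s⁵ + 2s³ + s² + 1.
Roots in Z/3Z: g(0) = 1; g(1) = 0 → root; g(2) = 0 → root.
Linear factors from roots: (s + 2), (s + 1).
Complete factorization: g(s) = (s + 2)·(s + 1)^3·(s² + 2s + 2).
Factor degrees with multiplicity: 1 + 1 + 1 + 1 + 2 = 6.

1, 1, 1, 1, 2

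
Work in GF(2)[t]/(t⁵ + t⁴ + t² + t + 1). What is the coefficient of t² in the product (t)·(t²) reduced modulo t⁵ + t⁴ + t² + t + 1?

0

Multiply in GF(2)[t]: (t)·(t²) = t³.
Reduced: t³.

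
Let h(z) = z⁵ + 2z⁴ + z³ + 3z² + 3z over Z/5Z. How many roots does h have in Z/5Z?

Evaluate at each of the 5 elements of Z/5Z:
h(0) = 0 → root; h(1) = 0 → root; h(2) = 0 → root; h(3) = 3; h(4) = 0 → root.
Roots: {0, 1, 2, 4}.

4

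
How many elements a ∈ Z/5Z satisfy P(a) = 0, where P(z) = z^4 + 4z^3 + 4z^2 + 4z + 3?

3

Evaluate at each of the 5 elements of Z/5Z:
P(0) = 3; P(1) = 1; P(2) = 0 → root; P(3) = 0 → root; P(4) = 0 → root.
Roots: {2, 3, 4}.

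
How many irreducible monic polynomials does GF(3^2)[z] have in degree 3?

240

x^(9^3) − x is the product of all monic irreducibles of degree dividing 3; Möbius inversion gives N = (1/3) Σ μ(3/d)·9^d.
Divisors of 3: 1, 3; μ(3/d) for each: -1, 1.
Σ = − 9^1 + 9^3 = 720.
N = 720/3 = 240.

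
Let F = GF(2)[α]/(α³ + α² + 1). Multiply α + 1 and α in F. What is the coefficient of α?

Multiply in GF(2)[α]: (α + 1)·(α) = α² + α.
Reduced: α² + α.

1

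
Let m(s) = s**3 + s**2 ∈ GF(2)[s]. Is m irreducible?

Check for roots in GF(2): m(0) = 0 → root; m(1) = 0 → root.
m(0) = 0, so (s) divides m(s); m is reducible.

No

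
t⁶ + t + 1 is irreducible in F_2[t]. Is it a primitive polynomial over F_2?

Write f(t) = t⁶ + t + 1.
|GF(2^6)^×| = 2^6 − 1 = 63. Prime factorization: 63 = 3^2·7.
f is primitive ⇔ t has order 63 in GF(2)[t]/(f), i.e. t^(63/q) ≠ 1 for each prime q | 63.
t^(21) mod f = t⁵ + t⁴ + t³ + t + 1.
t^(9) mod f = t⁴ + t³.
None equal 1, so t has full order 63; f is primitive.

Yes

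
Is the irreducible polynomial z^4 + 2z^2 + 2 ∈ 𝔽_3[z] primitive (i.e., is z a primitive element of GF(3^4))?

No

Write f(z) = z^4 + 2z^2 + 2.
|GF(3^4)^×| = 3^4 − 1 = 80. Prime factorization: 80 = 2^4·5.
f is primitive ⇔ z has order 80 in GF(3)[z]/(f), i.e. z^(80/q) ≠ 1 for each prime q | 80.
z^(40) mod f = 2.
z^(16) mod f = 1
Since z^(16) = 1, the order of z divides 16 < 80; not primitive.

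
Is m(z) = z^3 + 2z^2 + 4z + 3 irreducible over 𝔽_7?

Check for roots in 𝔽_7: m(0) = 3; m(1) = 3; m(2) = 6; m(3) = 4; m(4) = 3; m(5) = 2; m(6) = 0 → root.
m(6) = 0, so (z − 6) divides m(z); m is reducible.

No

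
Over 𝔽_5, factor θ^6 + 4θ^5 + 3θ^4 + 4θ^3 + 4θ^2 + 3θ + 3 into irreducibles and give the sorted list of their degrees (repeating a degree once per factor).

1, 1, 2, 2

Write g(θ) = θ^6 + 4θ^5 + 3θ^4 + 4θ^3 + 4θ^2 + 3θ + 3.
Roots in 𝔽_5: g(0) = 3; g(1) = 2; g(2) = 2; g(3) = 0 → root; g(4) = 0 → root.
Linear factors from roots: (θ + 2), (θ + 1).
Complete factorization: g(θ) = (θ + 1)·(θ + 2)·(θ^2 + 2θ + 4)·(θ^2 + 4θ + 1).
Factor degrees with multiplicity: 1 + 1 + 2 + 2 = 6.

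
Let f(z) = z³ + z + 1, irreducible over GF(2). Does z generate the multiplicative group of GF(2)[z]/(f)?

|GF(2^3)^×| = 2^3 − 1 = 7. Prime factorization: 7 = 7.
f is primitive ⇔ z has order 7 in GF(2)[z]/(f), i.e. z^(7/q) ≠ 1 for each prime q | 7.
z^(1) mod f = z.
None equal 1, so z has full order 7; f is primitive.

Yes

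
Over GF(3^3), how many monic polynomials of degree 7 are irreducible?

1494336168

Gauss's count: N_{27}(7) = (1/7) Σ_{d|7} μ(7/d)·27^d.
Divisors of 7: 1, 7; μ(7/d) for each: -1, 1.
Σ = − 27^1 + 27^7 = 10460353176.
N = 10460353176/7 = 1494336168.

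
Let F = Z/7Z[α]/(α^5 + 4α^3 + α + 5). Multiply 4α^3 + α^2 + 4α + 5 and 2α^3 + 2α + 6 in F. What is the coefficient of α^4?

Multiply in Z/7Z[α]: (4α^3 + α^2 + 4α + 5)·(2α^3 + 2α + 6) = α^6 + 2α^5 + 2α^4 + α^3 + 6α + 2.
Reduce using α^5 ≡ 3α^3 + 6α + 2 (mod α^5 + 4α^3 + α + 5).
Reduced: 5α^4 + 6α^2 + 6α + 6.

5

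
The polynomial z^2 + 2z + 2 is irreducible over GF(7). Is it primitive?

Write f(z) = z^2 + 2z + 2.
|GF(7^2)^×| = 7^2 − 1 = 48. Prime factorization: 48 = 2^4·3.
f is primitive ⇔ z has order 48 in GF(7)[z]/(f), i.e. z^(48/q) ≠ 1 for each prime q | 48.
z^(24) mod f = 1
z^(16) mod f = 4.
Since z^(24) = 1, the order of z divides 24 < 48; not primitive.

No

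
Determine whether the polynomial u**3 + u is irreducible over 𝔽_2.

Write m(u) = u**3 + u.
Check for roots in 𝔽_2: m(0) = 0 → root; m(1) = 0 → root.
m(0) = 0, so (u) divides m(u); m is reducible.

No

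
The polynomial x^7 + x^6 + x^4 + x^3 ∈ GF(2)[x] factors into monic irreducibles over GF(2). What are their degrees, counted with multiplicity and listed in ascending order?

Write h(x) = x^7 + x^6 + x^4 + x^3.
Roots in GF(2): h(0) = 0 → root; h(1) = 0 → root.
Linear factors from roots: (x), (x + 1).
Complete factorization: h(x) = (x + 1)^2·(x)^3·(x^2 + x + 1).
Factor degrees with multiplicity: 1 + 1 + 1 + 1 + 1 + 2 = 7.

1, 1, 1, 1, 1, 2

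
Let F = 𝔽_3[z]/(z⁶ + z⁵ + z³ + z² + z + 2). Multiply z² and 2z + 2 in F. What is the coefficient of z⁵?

0

Multiply in 𝔽_3[z]: (z²)·(2z + 2) = 2z³ + 2z².
Reduced: 2z³ + 2z².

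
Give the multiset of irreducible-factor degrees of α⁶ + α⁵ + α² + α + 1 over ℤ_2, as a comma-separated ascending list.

Write h(α) = α⁶ + α⁵ + α² + α + 1.
Roots in ℤ_2: h(0) = 1; h(1) = 1.
Complete factorization: h(α) = (α⁶ + α⁵ + α² + α + 1).
Factor degrees with multiplicity: 6 = 6.

6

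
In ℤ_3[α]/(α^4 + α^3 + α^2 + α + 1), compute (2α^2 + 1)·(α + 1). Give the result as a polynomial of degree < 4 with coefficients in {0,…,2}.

Multiply in ℤ_3[α]: (2α^2 + 1)·(α + 1) = 2α^3 + 2α^2 + α + 1.
Reduced: 2α^3 + 2α^2 + α + 1.

2α^3 + 2α^2 + α + 1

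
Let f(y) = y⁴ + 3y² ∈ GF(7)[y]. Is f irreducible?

No

Check for roots in GF(7): f(0) = 0 → root; f(1) = 4; f(2) = 0 → root; f(3) = 3; f(4) = 3; f(5) = 0 → root; f(6) = 4.
f(0) = 0, so (y) divides f(y); f is reducible.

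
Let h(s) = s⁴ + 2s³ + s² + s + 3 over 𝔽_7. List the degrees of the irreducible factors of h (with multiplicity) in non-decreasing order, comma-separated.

Complete factorization: h(s) = (s² + 3s + 1)·(s² + 6s + 3).
Factor degrees with multiplicity: 2 + 2 = 4.

2, 2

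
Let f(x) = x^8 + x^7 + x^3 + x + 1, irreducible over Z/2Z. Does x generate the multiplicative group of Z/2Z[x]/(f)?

|GF(2^8)^×| = 2^8 − 1 = 255. Prime factorization: 255 = 3·5·17.
f is primitive ⇔ x has order 255 in GF(2)[x]/(f), i.e. x^(255/q) ≠ 1 for each prime q | 255.
x^(85) mod f = 1
x^(51) mod f = x^4 + x^3 + x^2 + x.
x^(15) mod f = x^6 + x^4 + x^2 + 1.
Since x^(85) = 1, the order of x divides 85 < 255; not primitive.

No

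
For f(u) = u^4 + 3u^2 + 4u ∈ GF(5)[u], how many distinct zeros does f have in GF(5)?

Evaluate at each of the 5 elements of GF(5):
f(0) = 0 → root; f(1) = 3; f(2) = 1; f(3) = 0 → root; f(4) = 0 → root.
Roots: {0, 3, 4}.

3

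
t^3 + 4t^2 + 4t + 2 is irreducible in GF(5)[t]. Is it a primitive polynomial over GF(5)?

Write f(t) = t^3 + 4t^2 + 4t + 2.
|GF(5^3)^×| = 5^3 − 1 = 124. Prime factorization: 124 = 2^2·31.
f is primitive ⇔ t has order 124 in GF(5)[t]/(f), i.e. t^(124/q) ≠ 1 for each prime q | 124.
t^(62) mod f = 4.
t^(4) mod f = 2t^2 + 4t + 3.
None equal 1, so t has full order 124; f is primitive.

Yes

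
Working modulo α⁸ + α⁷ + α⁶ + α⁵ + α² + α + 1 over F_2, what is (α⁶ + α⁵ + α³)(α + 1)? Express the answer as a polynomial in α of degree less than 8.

α^7 + α^5 + α^4 + α^3

Multiply in F_2[α]: (α⁶ + α⁵ + α³)·(α + 1) = α⁷ + α⁵ + α⁴ + α³.
Reduced: α⁷ + α⁵ + α⁴ + α³.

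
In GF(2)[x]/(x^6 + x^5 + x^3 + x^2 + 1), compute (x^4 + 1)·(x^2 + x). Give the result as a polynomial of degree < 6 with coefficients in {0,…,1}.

Multiply in GF(2)[x]: (x^4 + 1)·(x^2 + x) = x^6 + x^5 + x^2 + x.
Reduce using x^6 ≡ x^5 + x^3 + x^2 + 1 (mod x^6 + x^5 + x^3 + x^2 + 1).
Reduced: x^3 + x + 1.

x^3 + x + 1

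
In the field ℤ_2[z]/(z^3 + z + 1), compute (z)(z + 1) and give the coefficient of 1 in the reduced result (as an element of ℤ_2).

Multiply in ℤ_2[z]: (z)·(z + 1) = z^2 + z.
Reduced: z^2 + z.

0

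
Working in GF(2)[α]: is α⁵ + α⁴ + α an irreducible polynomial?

Write h(α) = α⁵ + α⁴ + α.
Check for roots in GF(2): h(0) = 0 → root; h(1) = 1.
h(0) = 0, so (α) divides h(α); h is reducible.

No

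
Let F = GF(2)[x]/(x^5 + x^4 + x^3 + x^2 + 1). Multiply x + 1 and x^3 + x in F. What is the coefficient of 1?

0

Multiply in GF(2)[x]: (x + 1)·(x^3 + x) = x^4 + x^3 + x^2 + x.
Reduced: x^4 + x^3 + x^2 + x.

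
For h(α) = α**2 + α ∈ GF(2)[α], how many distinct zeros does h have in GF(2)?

2

Evaluate at each of the 2 elements of GF(2):
h(0) = 0 → root; h(1) = 0 → root.
Roots: {0, 1}.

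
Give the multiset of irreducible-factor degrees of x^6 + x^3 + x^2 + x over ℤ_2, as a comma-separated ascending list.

1, 1, 1, 3

Write h(x) = x^6 + x^3 + x^2 + x.
Roots in ℤ_2: h(0) = 0 → root; h(1) = 0 → root.
Linear factors from roots: (x), (x + 1).
Complete factorization: h(x) = (x)·(x + 1)^2·(x^3 + x + 1).
Factor degrees with multiplicity: 1 + 1 + 1 + 3 = 6.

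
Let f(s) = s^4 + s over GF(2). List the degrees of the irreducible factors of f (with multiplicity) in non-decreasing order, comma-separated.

1, 1, 2

Roots in GF(2): f(0) = 0 → root; f(1) = 0 → root.
Linear factors from roots: (s), (s + 1).
Complete factorization: f(s) = (s)·(s + 1)·(s^2 + s + 1).
Factor degrees with multiplicity: 1 + 1 + 2 = 4.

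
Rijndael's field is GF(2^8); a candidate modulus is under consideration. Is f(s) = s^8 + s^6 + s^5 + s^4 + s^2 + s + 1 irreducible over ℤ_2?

Yes

Check for roots in ℤ_2: f(0) = 1; f(1) = 1.
No roots, so no linear factors.
Monic irreducibles of degree 2 over GF(2): s^2 + s + 1.
None of them divide f (all give nonzero remainder).
Monic irreducibles of degree 3 over GF(2): s^3 + s + 1, s^3 + s^2 + 1.
None of them divide f (all give nonzero remainder).
Monic irreducibles of degree 4 over GF(2): s^4 + s + 1, s^4 + s^3 + 1, s^4 + s^3 + s^2 + s + 1.
None of them divide f (all give nonzero remainder).
No irreducible factor of degree ≤ 4 exists, so f is irreducible over GF(2).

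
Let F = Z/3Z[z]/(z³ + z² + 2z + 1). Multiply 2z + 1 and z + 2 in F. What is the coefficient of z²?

Multiply in Z/3Z[z]: (2z + 1)·(z + 2) = 2z² + 2z + 2.
Reduced: 2z² + 2z + 2.

2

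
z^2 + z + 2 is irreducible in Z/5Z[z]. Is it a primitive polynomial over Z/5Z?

Yes

Write f(z) = z^2 + z + 2.
|GF(5^2)^×| = 5^2 − 1 = 24. Prime factorization: 24 = 2^3·3.
f is primitive ⇔ z has order 24 in GF(5)[z]/(f), i.e. z^(24/q) ≠ 1 for each prime q | 24.
z^(12) mod f = 4.
z^(8) mod f = 3z + 1.
None equal 1, so z has full order 24; f is primitive.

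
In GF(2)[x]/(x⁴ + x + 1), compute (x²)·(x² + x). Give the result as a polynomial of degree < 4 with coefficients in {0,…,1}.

Multiply in GF(2)[x]: (x²)·(x² + x) = x⁴ + x³.
Reduce using x⁴ ≡ x + 1 (mod x⁴ + x + 1).
Reduced: x³ + x + 1.

x^3 + x + 1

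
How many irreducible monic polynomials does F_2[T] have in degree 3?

2

By the necklace-counting formula, N_2(3) = (1/3) Σ_{d|3} μ(3/d)·2^d.
Divisors of 3: 1, 3; μ(3/d) for each: -1, 1.
Σ = − 2^1 + 2^3 = 6.
N = 6/3 = 2.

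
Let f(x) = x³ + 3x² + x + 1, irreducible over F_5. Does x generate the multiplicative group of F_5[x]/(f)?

No

|GF(5^3)^×| = 5^3 − 1 = 124. Prime factorization: 124 = 2^2·31.
f is primitive ⇔ x has order 124 in GF(5)[x]/(f), i.e. x^(124/q) ≠ 1 for each prime q | 124.
x^(62) mod f = 1
x^(4) mod f = 3x² + 2x + 3.
Since x^(62) = 1, the order of x divides 62 < 124; not primitive.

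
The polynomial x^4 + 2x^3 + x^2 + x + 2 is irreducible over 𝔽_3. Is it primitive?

Write f(x) = x^4 + 2x^3 + x^2 + x + 2.
|GF(3^4)^×| = 3^4 − 1 = 80. Prime factorization: 80 = 2^4·5.
f is primitive ⇔ x has order 80 in GF(3)[x]/(f), i.e. x^(80/q) ≠ 1 for each prime q | 80.
x^(40) mod f = 2.
x^(16) mod f = x^3 + 1.
None equal 1, so x has full order 80; f is primitive.

Yes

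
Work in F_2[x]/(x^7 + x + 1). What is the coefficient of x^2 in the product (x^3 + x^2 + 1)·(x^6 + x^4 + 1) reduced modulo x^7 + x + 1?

Multiply in F_2[x]: (x^3 + x^2 + 1)·(x^6 + x^4 + 1) = x^9 + x^8 + x^7 + x^4 + x^3 + x^2 + 1.
Reduce using x^7 ≡ x + 1 (mod x^7 + x + 1).
Reduced: x^4 + x^2.

1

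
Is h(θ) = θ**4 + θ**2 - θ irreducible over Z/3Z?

Check for roots in Z/3Z: h(0) = 0 → root; h(1) = 1; h(2) = 0 → root.
h(0) = 0, so (θ) divides h(θ); h is reducible.

No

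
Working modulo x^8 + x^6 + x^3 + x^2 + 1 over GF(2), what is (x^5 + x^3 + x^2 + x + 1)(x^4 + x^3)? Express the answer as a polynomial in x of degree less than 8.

x^6 + x^4 + x^3 + x^2 + x + 1

Multiply in GF(2)[x]: (x^5 + x^3 + x^2 + x + 1)·(x^4 + x^3) = x^9 + x^8 + x^7 + x^3.
Reduce using x^8 ≡ x^6 + x^3 + x^2 + 1 (mod x^8 + x^6 + x^3 + x^2 + 1).
Reduced: x^6 + x^4 + x^3 + x^2 + x + 1.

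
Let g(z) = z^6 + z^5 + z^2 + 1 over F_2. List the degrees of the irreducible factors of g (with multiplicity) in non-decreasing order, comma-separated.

1, 2, 3

Roots in F_2: g(0) = 1; g(1) = 0 → root.
Linear factors from roots: (z + 1).
Complete factorization: g(z) = (z + 1)·(z^2 + z + 1)·(z^3 + z^2 + 1).
Factor degrees with multiplicity: 1 + 2 + 3 = 6.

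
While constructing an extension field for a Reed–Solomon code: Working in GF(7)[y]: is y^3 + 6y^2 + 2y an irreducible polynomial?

No

Write h(y) = y^3 + 6y^2 + 2y.
Check for roots in GF(7): h(0) = 0 → root; h(1) = 2; h(2) = 1; h(3) = 3; h(4) = 0 → root; h(5) = 5; h(6) = 3.
h(0) = 0, so (y) divides h(y); h is reducible.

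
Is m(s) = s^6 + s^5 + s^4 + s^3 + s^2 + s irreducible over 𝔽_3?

No

Check for roots in 𝔽_3: m(0) = 0 → root; m(1) = 0 → root; m(2) = 0 → root.
m(0) = 0, so (s) divides m(s); m is reducible.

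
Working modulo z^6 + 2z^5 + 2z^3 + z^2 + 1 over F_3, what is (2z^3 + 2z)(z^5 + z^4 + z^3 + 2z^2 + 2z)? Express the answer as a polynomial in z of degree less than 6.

z^5 + 2z^4 + 2z^3 + 2z + 1

Multiply in F_3[z]: (2z^3 + 2z)·(z^5 + z^4 + z^3 + 2z^2 + 2z) = 2z^8 + 2z^7 + z^6 + z^3 + z^2.
Reduce using z^6 ≡ z^5 + z^3 + 2z^2 + 2 (mod z^6 + 2z^5 + 2z^3 + z^2 + 1).
Reduced: z^5 + 2z^4 + 2z^3 + 2z + 1.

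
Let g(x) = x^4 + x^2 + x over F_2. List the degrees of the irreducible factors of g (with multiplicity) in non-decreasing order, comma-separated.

1, 3

Roots in F_2: g(0) = 0 → root; g(1) = 1.
Linear factors from roots: (x).
Complete factorization: g(x) = (x)·(x^3 + x + 1).
Factor degrees with multiplicity: 1 + 3 = 4.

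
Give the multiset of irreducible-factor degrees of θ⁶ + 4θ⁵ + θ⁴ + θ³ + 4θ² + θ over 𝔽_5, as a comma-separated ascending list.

1, 1, 2, 2

Write h(θ) = θ⁶ + 4θ⁵ + θ⁴ + θ³ + 4θ² + θ.
Roots in 𝔽_5: h(0) = 0 → root; h(1) = 2; h(2) = 4; h(3) = 3; h(4) = 0 → root.
Linear factors from roots: (θ), (θ + 1).
Complete factorization: h(θ) = (θ)·(θ + 1)·(θ² + 4θ + 1)^2.
Factor degrees with multiplicity: 1 + 1 + 2 + 2 = 6.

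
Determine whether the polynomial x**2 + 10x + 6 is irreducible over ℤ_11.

Yes

Write h(x) = x**2 + 10x + 6.
Check each element of ℤ_11 for a root: h(0)=6, h(1)=6, h(2)=8, h(3)=1, h(4)=7, h(5)=4, h(6)=3, h(7)=4, h(8)=7, h(9)=1, h(10)=8.
No roots. A degree-2 polynomial over a field with no linear factor is irreducible.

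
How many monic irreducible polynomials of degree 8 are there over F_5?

Gauss's count: N_{5}(8) = (1/8) Σ_{d|8} μ(8/d)·5^d.
Divisors of 8: 1, 2, 4, 8; μ(8/d) for each: 0, 0, -1, 1.
Σ = − 5^4 + 5^8 = 390000.
N = 390000/8 = 48750.

48750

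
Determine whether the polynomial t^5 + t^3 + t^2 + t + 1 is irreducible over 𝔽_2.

Write g(t) = t^5 + t^3 + t^2 + t + 1.
Check for roots in 𝔽_2: g(0) = 1; g(1) = 1.
No roots, so no linear factors.
Monic irreducibles of degree 2 over GF(2): t^2 + t + 1.
None of them divide g (all give nonzero remainder).
No irreducible factor of degree ≤ 2 exists, so g is irreducible over GF(2).

Yes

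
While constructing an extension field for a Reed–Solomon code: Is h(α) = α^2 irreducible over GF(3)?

No

Check for roots in GF(3): h(0) = 0 → root; h(1) = 1; h(2) = 1.
h(0) = 0, so (α) divides h(α); h is reducible.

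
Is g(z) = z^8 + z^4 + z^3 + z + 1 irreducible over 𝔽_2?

Check for roots in 𝔽_2: g(0) = 1; g(1) = 1.
No roots, so no linear factors.
Monic irreducibles of degree 2 over GF(2): z^2 + z + 1.
None of them divide g (all give nonzero remainder).
Monic irreducibles of degree 3 over GF(2): z^3 + z + 1, z^3 + z^2 + 1.
None of them divide g (all give nonzero remainder).
Monic irreducibles of degree 4 over GF(2): z^4 + z + 1, z^4 + z^3 + 1, z^4 + z^3 + z^2 + z + 1.
None of them divide g (all give nonzero remainder).
No irreducible factor of degree ≤ 4 exists, so g is irreducible over GF(2).

Yes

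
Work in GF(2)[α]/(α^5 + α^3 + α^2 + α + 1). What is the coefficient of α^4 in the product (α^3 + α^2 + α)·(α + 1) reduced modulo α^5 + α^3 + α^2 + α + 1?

1

Multiply in GF(2)[α]: (α^3 + α^2 + α)·(α + 1) = α^4 + α.
Reduced: α^4 + α.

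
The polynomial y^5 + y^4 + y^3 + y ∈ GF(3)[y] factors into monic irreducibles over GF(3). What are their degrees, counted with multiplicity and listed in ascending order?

Write g(y) = y^5 + y^4 + y^3 + y.
Roots in GF(3): g(0) = 0 → root; g(1) = 1; g(2) = 1.
Linear factors from roots: (y).
Complete factorization: g(y) = (y)·(y^4 + y^3 + y^2 + 1).
Factor degrees with multiplicity: 1 + 4 = 5.

1, 4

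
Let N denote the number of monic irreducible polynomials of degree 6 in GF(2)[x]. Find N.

9

x^(2^6) − x is the product of all monic irreducibles of degree dividing 6; Möbius inversion gives N = (1/6) Σ μ(6/d)·2^d.
Divisors of 6: 1, 2, 3, 6; μ(6/d) for each: 1, -1, -1, 1.
Σ = 2^1 − 2^2 − 2^3 + 2^6 = 54.
N = 54/6 = 9.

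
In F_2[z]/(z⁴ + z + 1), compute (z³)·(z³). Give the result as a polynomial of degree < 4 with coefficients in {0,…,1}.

Multiply in F_2[z]: (z³)·(z³) = z⁶.
Reduce using z⁴ ≡ z + 1 (mod z⁴ + z + 1).
Reduced: z³ + z².

z^3 + z^2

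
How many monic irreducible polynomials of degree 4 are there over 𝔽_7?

Gauss's count: N_{7}(4) = (1/4) Σ_{d|4} μ(4/d)·7^d.
Divisors of 4: 1, 2, 4; μ(4/d) for each: 0, -1, 1.
Σ = − 7^2 + 7^4 = 2352.
N = 2352/4 = 588.

588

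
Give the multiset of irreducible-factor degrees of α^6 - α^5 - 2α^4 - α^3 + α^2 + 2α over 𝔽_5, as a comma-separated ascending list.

1, 1, 1, 1, 2

Write h(α) = α^6 - α^5 - 2α^4 - α^3 + α^2 + 2α.
Roots in 𝔽_5: h(0) = 0 → root; h(1) = 0 → root; h(2) = 0 → root; h(3) = 2; h(4) = 0 → root.
Linear factors from roots: (α), (α - 1), (α - 2), (α + 1).
Complete factorization: h(α) = (α)·(α + 1)·(α - 2)·(α - 1)·(α^2 + α + 1).
Factor degrees with multiplicity: 1 + 1 + 1 + 1 + 2 = 6.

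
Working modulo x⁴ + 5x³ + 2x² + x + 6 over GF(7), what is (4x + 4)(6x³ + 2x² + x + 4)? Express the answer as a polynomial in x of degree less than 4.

3x^3 + 6x^2 + 3x + 5

Multiply in GF(7)[x]: (4x + 4)·(6x³ + 2x² + x + 4) = 3x⁴ + 4x³ + 5x² + 6x + 2.
Reduce using x⁴ ≡ 2x³ + 5x² + 6x + 1 (mod x⁴ + 5x³ + 2x² + x + 6).
Reduced: 3x³ + 6x² + 3x + 5.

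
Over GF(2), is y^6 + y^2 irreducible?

Write f(y) = y^6 + y^2.
Check for roots in GF(2): f(0) = 0 → root; f(1) = 0 → root.
f(0) = 0, so (y) divides f(y); f is reducible.

No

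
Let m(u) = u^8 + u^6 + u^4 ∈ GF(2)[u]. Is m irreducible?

No

Check for roots in GF(2): m(0) = 0 → root; m(1) = 1.
m(0) = 0, so (u) divides m(u); m is reducible.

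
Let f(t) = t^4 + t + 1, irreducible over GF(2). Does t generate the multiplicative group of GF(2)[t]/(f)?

|GF(2^4)^×| = 2^4 − 1 = 15. Prime factorization: 15 = 3·5.
f is primitive ⇔ t has order 15 in GF(2)[t]/(f), i.e. t^(15/q) ≠ 1 for each prime q | 15.
t^(5) mod f = t^2 + t.
t^(3) mod f = t^3.
None equal 1, so t has full order 15; f is primitive.

Yes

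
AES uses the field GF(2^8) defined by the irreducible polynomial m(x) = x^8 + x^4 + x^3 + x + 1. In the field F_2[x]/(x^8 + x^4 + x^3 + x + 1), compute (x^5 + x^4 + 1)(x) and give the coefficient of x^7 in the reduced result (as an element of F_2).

Multiply in F_2[x]: (x^5 + x^4 + 1)·(x) = x^6 + x^5 + x.
Reduced: x^6 + x^5 + x.

0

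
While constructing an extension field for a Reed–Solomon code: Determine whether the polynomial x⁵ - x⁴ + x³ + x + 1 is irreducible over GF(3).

No

Write m(x) = x⁵ - x⁴ + x³ + x + 1.
Check for roots in GF(3): m(0) = 1; m(1) = 0 → root; m(2) = 0 → root.
m(1) = 0, so (x − 1) divides m(x); m is reducible.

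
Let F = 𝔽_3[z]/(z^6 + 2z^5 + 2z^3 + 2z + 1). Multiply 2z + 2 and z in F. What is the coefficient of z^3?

0

Multiply in 𝔽_3[z]: (2z + 2)·(z) = 2z^2 + 2z.
Reduced: 2z^2 + 2z.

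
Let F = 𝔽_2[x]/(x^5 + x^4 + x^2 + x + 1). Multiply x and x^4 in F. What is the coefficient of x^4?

Multiply in 𝔽_2[x]: (x)·(x^4) = x^5.
Reduce using x^5 ≡ x^4 + x^2 + x + 1 (mod x^5 + x^4 + x^2 + x + 1).
Reduced: x^4 + x^2 + x + 1.

1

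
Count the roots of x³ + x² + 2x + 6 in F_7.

Write f(x) = x³ + x² + 2x + 6.
Evaluate at each of the 7 elements of F_7:
f(0) = 6; f(1) = 3; f(2) = 1; f(3) = 6; f(4) = 3; f(5) = 5; f(6) = 4.
No element is a root.

0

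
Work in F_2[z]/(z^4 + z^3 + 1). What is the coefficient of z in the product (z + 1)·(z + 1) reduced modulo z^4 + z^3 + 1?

0

Multiply in F_2[z]: (z + 1)·(z + 1) = z^2 + 1.
Reduced: z^2 + 1.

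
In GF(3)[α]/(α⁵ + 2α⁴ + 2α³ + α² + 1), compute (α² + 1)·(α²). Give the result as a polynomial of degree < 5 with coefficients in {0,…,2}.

Multiply in GF(3)[α]: (α² + 1)·(α²) = α⁴ + α².
Reduced: α⁴ + α².

α^4 + α^2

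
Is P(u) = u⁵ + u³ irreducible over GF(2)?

No

Check for roots in GF(2): P(0) = 0 → root; P(1) = 0 → root.
P(0) = 0, so (u) divides P(u); P is reducible.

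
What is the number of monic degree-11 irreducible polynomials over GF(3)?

16104

x^(3^11) − x is the product of all monic irreducibles of degree dividing 11; Möbius inversion gives N = (1/11) Σ μ(11/d)·3^d.
Divisors of 11: 1, 11; μ(11/d) for each: -1, 1.
Σ = − 3^1 + 3^11 = 177144.
N = 177144/11 = 16104.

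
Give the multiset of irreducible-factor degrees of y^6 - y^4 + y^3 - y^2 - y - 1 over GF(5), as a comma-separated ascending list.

Write g(y) = y^6 - y^4 + y^3 - y^2 - y - 1.
Roots in GF(5): g(0) = 4; g(1) = 3; g(2) = 4; g(3) = 2; g(4) = 3.
Complete factorization: g(y) = (y^6 - y^4 + y^3 - y^2 - y - 1).
Factor degrees with multiplicity: 6 = 6.

6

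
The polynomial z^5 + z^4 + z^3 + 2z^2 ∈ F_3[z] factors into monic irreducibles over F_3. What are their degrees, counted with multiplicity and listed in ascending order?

1, 1, 3

Write h(z) = z^5 + z^4 + z^3 + 2z^2.
Roots in F_3: h(0) = 0 → root; h(1) = 2; h(2) = 1.
Linear factors from roots: (z).
Complete factorization: h(z) = (z)^2·(z^3 + z^2 + z + 2).
Factor degrees with multiplicity: 1 + 1 + 3 = 5.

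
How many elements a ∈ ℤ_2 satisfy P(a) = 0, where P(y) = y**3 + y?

Evaluate at each of the 2 elements of ℤ_2:
P(0) = 0 → root; P(1) = 0 → root.
Roots: {0, 1}.

2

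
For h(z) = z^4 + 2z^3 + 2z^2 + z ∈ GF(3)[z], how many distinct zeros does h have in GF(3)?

3

Evaluate at each of the 3 elements of GF(3):
h(0) = 0 → root; h(1) = 0 → root; h(2) = 0 → root.
Roots: {0, 1, 2}.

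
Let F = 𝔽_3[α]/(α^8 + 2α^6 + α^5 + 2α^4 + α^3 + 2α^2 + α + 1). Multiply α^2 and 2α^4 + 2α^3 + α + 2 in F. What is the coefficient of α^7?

Multiply in 𝔽_3[α]: (α^2)·(2α^4 + 2α^3 + α + 2) = 2α^6 + 2α^5 + α^3 + 2α^2.
Reduced: 2α^6 + 2α^5 + α^3 + 2α^2.

0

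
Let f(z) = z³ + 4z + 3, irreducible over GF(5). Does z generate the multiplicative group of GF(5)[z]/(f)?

Yes

|GF(5^3)^×| = 5^3 − 1 = 124. Prime factorization: 124 = 2^2·31.
f is primitive ⇔ z has order 124 in GF(5)[z]/(f), i.e. z^(124/q) ≠ 1 for each prime q | 124.
z^(62) mod f = 4.
z^(4) mod f = z² + 2z.
None equal 1, so z has full order 124; f is primitive.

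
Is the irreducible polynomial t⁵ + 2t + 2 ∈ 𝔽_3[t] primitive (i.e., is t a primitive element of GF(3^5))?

Write f(t) = t⁵ + 2t + 2.
|GF(3^5)^×| = 3^5 − 1 = 242. Prime factorization: 242 = 2·11^2.
f is primitive ⇔ t has order 242 in GF(3)[t]/(f), i.e. t^(242/q) ≠ 1 for each prime q | 242.
t^(121) mod f = 1
t^(22) mod f = t³ + 2t² + 2t + 1.
Since t^(121) = 1, the order of t divides 121 < 242; not primitive.

No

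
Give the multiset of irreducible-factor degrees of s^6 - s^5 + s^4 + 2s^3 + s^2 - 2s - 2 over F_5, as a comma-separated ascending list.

Write g(s) = s^6 - s^5 + s^4 + 2s^3 + s^2 - 2s - 2.
Roots in F_5: g(0) = 3; g(1) = 0 → root; g(2) = 2; g(3) = 2; g(4) = 2.
Linear factors from roots: (s - 1).
Complete factorization: g(s) = (s - 1)·(s^2 - s + 2)·(s^3 + s^2 + 1).
Factor degrees with multiplicity: 1 + 2 + 3 = 6.

1, 2, 3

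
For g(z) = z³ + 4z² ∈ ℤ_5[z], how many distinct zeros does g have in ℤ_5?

2

Evaluate at each of the 5 elements of ℤ_5:
g(0) = 0 → root; g(1) = 0 → root; g(2) = 4; g(3) = 3; g(4) = 3.
Roots: {0, 1}.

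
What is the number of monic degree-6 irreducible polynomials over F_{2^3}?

43596

Gauss's count: N_{8}(6) = (1/6) Σ_{d|6} μ(6/d)·8^d.
Divisors of 6: 1, 2, 3, 6; μ(6/d) for each: 1, -1, -1, 1.
Σ = 8^1 − 8^2 − 8^3 + 8^6 = 261576.
N = 261576/6 = 43596.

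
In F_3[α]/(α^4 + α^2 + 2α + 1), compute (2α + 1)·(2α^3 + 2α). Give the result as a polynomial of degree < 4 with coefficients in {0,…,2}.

2α^3 + 2

Multiply in F_3[α]: (2α + 1)·(2α^3 + 2α) = α^4 + 2α^3 + α^2 + 2α.
Reduce using α^4 ≡ 2α^2 + α + 2 (mod α^4 + α^2 + 2α + 1).
Reduced: 2α^3 + 2.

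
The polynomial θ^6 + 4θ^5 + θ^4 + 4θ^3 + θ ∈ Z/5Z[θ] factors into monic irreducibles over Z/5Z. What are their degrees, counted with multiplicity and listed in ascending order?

Write f(θ) = θ^6 + 4θ^5 + θ^4 + 4θ^3 + θ.
Roots in Z/5Z: f(0) = 0 → root; f(1) = 1; f(2) = 2; f(3) = 3; f(4) = 3.
Linear factors from roots: (θ).
Complete factorization: f(θ) = (θ)·(θ^2 + 4θ + 2)·(θ^3 + 4θ + 3).
Factor degrees with multiplicity: 1 + 2 + 3 = 6.

1, 2, 3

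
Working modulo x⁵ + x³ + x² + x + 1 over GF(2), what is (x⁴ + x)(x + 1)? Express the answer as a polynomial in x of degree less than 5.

Multiply in GF(2)[x]: (x⁴ + x)·(x + 1) = x⁵ + x⁴ + x² + x.
Reduce using x⁵ ≡ x³ + x² + x + 1 (mod x⁵ + x³ + x² + x + 1).
Reduced: x⁴ + x³ + 1.

x^4 + x^3 + 1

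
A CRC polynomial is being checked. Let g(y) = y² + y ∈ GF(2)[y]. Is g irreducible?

No

Check for roots in GF(2): g(0) = 0 → root; g(1) = 0 → root.
g(0) = 0, so (y) divides g(y); g is reducible.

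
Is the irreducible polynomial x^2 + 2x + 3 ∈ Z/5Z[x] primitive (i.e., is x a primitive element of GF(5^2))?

Yes

Write f(x) = x^2 + 2x + 3.
|GF(5^2)^×| = 5^2 − 1 = 24. Prime factorization: 24 = 2^3·3.
f is primitive ⇔ x has order 24 in GF(5)[x]/(f), i.e. x^(24/q) ≠ 1 for each prime q | 24.
x^(12) mod f = 4.
x^(8) mod f = 4x + 1.
None equal 1, so x has full order 24; f is primitive.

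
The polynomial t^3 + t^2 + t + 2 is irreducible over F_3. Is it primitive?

No

Write f(t) = t^3 + t^2 + t + 2.
|GF(3^3)^×| = 3^3 − 1 = 26. Prime factorization: 26 = 2·13.
f is primitive ⇔ t has order 26 in GF(3)[t]/(f), i.e. t^(26/q) ≠ 1 for each prime q | 26.
t^(13) mod f = 1
t^(2) mod f = t^2.
Since t^(13) = 1, the order of t divides 13 < 26; not primitive.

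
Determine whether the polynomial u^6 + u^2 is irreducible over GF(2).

No

Write m(u) = u^6 + u^2.
Check for roots in GF(2): m(0) = 0 → root; m(1) = 0 → root.
m(0) = 0, so (u) divides m(u); m is reducible.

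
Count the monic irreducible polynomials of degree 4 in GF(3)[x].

18

The number of monic irreducibles of degree 4 over GF(3) is (1/4)·Σ_{d∣4} μ(4/d) 3^d.
Divisors of 4: 1, 2, 4; μ(4/d) for each: 0, -1, 1.
Σ = − 3^2 + 3^4 = 72.
N = 72/4 = 18.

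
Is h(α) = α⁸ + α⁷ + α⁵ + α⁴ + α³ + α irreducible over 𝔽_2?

No

Check for roots in 𝔽_2: h(0) = 0 → root; h(1) = 0 → root.
h(0) = 0, so (α) divides h(α); h is reducible.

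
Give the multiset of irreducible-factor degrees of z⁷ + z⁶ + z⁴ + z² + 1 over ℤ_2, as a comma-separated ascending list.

7

Write f(z) = z⁷ + z⁶ + z⁴ + z² + 1.
Roots in ℤ_2: f(0) = 1; f(1) = 1.
Complete factorization: f(z) = (z⁷ + z⁶ + z⁴ + z² + 1).
Factor degrees with multiplicity: 7 = 7.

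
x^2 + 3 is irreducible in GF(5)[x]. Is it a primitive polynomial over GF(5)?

Write f(x) = x^2 + 3.
|GF(5^2)^×| = 5^2 − 1 = 24. Prime factorization: 24 = 2^3·3.
f is primitive ⇔ x has order 24 in GF(5)[x]/(f), i.e. x^(24/q) ≠ 1 for each prime q | 24.
x^(12) mod f = 4.
x^(8) mod f = 1
Since x^(8) = 1, the order of x divides 8 < 24; not primitive.

No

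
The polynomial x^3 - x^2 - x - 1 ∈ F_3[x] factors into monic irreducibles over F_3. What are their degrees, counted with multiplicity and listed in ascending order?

Write h(x) = x^3 - x^2 - x - 1.
Roots in F_3: h(0) = 2; h(1) = 1; h(2) = 1.
Complete factorization: h(x) = (x^3 - x^2 - x - 1).
Factor degrees with multiplicity: 3 = 3.

3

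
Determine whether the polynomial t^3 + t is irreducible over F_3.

No

Write P(t) = t^3 + t.
Check for roots in F_3: P(0) = 0 → root; P(1) = 2; P(2) = 1.
P(0) = 0, so (t) divides P(t); P is reducible.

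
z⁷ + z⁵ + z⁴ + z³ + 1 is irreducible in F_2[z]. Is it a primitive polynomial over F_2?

Write f(z) = z⁷ + z⁵ + z⁴ + z³ + 1.
|GF(2^7)^×| = 2^7 − 1 = 127. Prime factorization: 127 = 127.
f is primitive ⇔ z has order 127 in GF(2)[z]/(f), i.e. z^(127/q) ≠ 1 for each prime q | 127.
z^(1) mod f = z.
None equal 1, so z has full order 127; f is primitive.

Yes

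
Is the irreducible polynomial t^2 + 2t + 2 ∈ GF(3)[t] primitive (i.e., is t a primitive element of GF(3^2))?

Yes

Write f(t) = t^2 + 2t + 2.
|GF(3^2)^×| = 3^2 − 1 = 8. Prime factorization: 8 = 2^3.
f is primitive ⇔ t has order 8 in GF(3)[t]/(f), i.e. t^(8/q) ≠ 1 for each prime q | 8.
t^(4) mod f = 2.
None equal 1, so t has full order 8; f is primitive.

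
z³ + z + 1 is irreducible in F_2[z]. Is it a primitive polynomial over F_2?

Yes

Write f(z) = z³ + z + 1.
|GF(2^3)^×| = 2^3 − 1 = 7. Prime factorization: 7 = 7.
f is primitive ⇔ z has order 7 in GF(2)[z]/(f), i.e. z^(7/q) ≠ 1 for each prime q | 7.
z^(1) mod f = z.
None equal 1, so z has full order 7; f is primitive.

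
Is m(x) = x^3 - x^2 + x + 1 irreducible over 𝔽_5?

Check for roots in 𝔽_5: m(0) = 1; m(1) = 2; m(2) = 2; m(3) = 2; m(4) = 3.
No roots. A degree-3 polynomial over a field with no linear factor is irreducible.

Yes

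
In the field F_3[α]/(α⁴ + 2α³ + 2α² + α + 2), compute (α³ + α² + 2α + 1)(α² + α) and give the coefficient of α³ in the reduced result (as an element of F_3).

1

Multiply in F_3[α]: (α³ + α² + 2α + 1)·(α² + α) = α⁵ + 2α⁴ + α.
Reduce using α⁴ ≡ α³ + α² + 2α + 1 (mod α⁴ + 2α³ + 2α² + α + 2).
Reduced: α³ + 2α² + 2α.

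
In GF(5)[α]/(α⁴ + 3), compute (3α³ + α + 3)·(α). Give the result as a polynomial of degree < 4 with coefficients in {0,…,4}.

α^2 + 3α + 1

Multiply in GF(5)[α]: (3α³ + α + 3)·(α) = 3α⁴ + α² + 3α.
Reduce using α⁴ ≡ 2 (mod α⁴ + 3).
Reduced: α² + 3α + 1.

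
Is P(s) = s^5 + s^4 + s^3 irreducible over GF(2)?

Check for roots in GF(2): P(0) = 0 → root; P(1) = 1.
P(0) = 0, so (s) divides P(s); P is reducible.

No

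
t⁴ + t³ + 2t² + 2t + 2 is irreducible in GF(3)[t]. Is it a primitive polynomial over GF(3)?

Yes

Write f(t) = t⁴ + t³ + 2t² + 2t + 2.
|GF(3^4)^×| = 3^4 − 1 = 80. Prime factorization: 80 = 2^4·5.
f is primitive ⇔ t has order 80 in GF(3)[t]/(f), i.e. t^(80/q) ≠ 1 for each prime q | 80.
t^(40) mod f = 2.
t^(16) mod f = t² + t.
None equal 1, so t has full order 80; f is primitive.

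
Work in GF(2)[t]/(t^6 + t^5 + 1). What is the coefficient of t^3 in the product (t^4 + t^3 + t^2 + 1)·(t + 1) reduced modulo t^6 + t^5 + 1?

Multiply in GF(2)[t]: (t^4 + t^3 + t^2 + 1)·(t + 1) = t^5 + t^2 + t + 1.
Reduced: t^5 + t^2 + t + 1.

0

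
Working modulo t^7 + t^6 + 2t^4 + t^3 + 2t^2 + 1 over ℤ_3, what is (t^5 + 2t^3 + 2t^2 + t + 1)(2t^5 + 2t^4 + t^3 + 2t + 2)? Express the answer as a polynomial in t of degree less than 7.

t^4 + t^3 + 2t^2 + 2t

Multiply in ℤ_3[t]: (t^5 + 2t^3 + 2t^2 + t + 1)·(2t^5 + 2t^4 + t^3 + 2t + 2) = 2t^10 + 2t^9 + 2t^8 + 2t^7 + t^6 + 2t^5 + t^4 + t + 2.
Reduce using t^7 ≡ 2t^6 + t^4 + 2t^3 + t^2 + 2 (mod t^7 + t^6 + 2t^4 + t^3 + 2t^2 + 1).
Reduced: t^4 + t^3 + 2t^2 + 2t.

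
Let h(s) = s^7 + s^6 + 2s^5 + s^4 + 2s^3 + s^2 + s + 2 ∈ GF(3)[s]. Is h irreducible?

Yes

Check for roots in GF(3): h(0) = 2; h(1) = 2; h(2) = 2.
No roots, so no linear factors.
Monic irreducibles of degree 2 over GF(3): s^2 + 1, s^2 + s + 2, s^2 + 2s + 2.
None of them divide h (all give nonzero remainder).
Degree-3 irreducible divisors: test the 8 monic irreducibles of degree 3 over GF(3).
None of them divide h (all give nonzero remainder).
No irreducible factor of degree ≤ 3 exists, so h is irreducible over GF(3).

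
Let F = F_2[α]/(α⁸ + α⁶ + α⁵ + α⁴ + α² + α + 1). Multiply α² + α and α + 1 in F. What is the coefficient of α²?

Multiply in F_2[α]: (α² + α)·(α + 1) = α³ + α.
Reduced: α³ + α.

0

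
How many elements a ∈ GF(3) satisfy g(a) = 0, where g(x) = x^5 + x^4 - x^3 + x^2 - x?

2

Evaluate at each of the 3 elements of GF(3):
g(0) = 0 → root; g(1) = 1; g(2) = 0 → root.
Roots: {0, 2}.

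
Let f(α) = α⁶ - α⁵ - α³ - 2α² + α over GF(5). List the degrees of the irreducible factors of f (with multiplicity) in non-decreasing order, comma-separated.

1, 1, 2, 2

Roots in GF(5): f(0) = 0 → root; f(1) = 3; f(2) = 3; f(3) = 4; f(4) = 0 → root.
Linear factors from roots: (α), (α + 1).
Complete factorization: f(α) = (α)·(α + 1)·(α² + α + 2)·(α² + 2α - 2).
Factor degrees with multiplicity: 1 + 1 + 2 + 2 = 6.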